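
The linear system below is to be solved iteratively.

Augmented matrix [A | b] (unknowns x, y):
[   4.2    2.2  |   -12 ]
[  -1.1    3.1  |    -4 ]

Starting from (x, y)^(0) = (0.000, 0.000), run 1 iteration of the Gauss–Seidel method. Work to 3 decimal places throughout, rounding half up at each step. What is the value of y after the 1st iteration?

Iteration 1:
  x = (-12 - (2.2)·0.000) / (4.2) = -2.857
  y = (-4 - (-1.1)·-2.857) / (3.1) = -2.304

-2.304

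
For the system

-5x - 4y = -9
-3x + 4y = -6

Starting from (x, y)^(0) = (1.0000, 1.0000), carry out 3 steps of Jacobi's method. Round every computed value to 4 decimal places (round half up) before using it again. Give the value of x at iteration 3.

Iteration 1:
  x = (-9 - (-4)·1.0000) / (-5) = 1.0000
  y = (-6 - (-3)·1.0000) / (4) = -0.7500
Iteration 2:
  x = (-9 - (-4)·-0.7500) / (-5) = 2.4000
  y = (-6 - (-3)·1.0000) / (4) = -0.7500
Iteration 3:
  x = (-9 - (-4)·-0.7500) / (-5) = 2.4000
  y = (-6 - (-3)·2.4000) / (4) = 0.3000

2.4000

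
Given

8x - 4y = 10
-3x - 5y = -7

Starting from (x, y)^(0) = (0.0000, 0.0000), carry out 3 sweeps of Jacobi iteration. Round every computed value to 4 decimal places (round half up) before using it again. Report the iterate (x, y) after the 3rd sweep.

(1.5750, 0.2300)

Iteration 1:
  x = (10 - (-4)·0.0000) / (8) = 1.2500
  y = (-7 - (-3)·0.0000) / (-5) = 1.4000
Iteration 2:
  x = (10 - (-4)·1.4000) / (8) = 1.9500
  y = (-7 - (-3)·1.2500) / (-5) = 0.6500
Iteration 3:
  x = (10 - (-4)·0.6500) / (8) = 1.5750
  y = (-7 - (-3)·1.9500) / (-5) = 0.2300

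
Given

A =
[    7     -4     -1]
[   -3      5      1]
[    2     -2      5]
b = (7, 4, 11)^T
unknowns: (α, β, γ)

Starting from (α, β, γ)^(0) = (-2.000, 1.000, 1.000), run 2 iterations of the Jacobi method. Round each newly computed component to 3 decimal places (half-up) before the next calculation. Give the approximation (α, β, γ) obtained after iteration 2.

Iteration 1:
  α = (7 - (-4)·1.000 - (-1)·1.000) / (7) = 1.714
  β = (4 - (-3)·-2.000 - (1)·1.000) / (5) = -0.600
  γ = (11 - (2)·-2.000 - (-2)·1.000) / (5) = 3.400
Iteration 2:
  α = (7 - (-4)·-0.600 - (-1)·3.400) / (7) = 1.143
  β = (4 - (-3)·1.714 - (1)·3.400) / (5) = 1.148
  γ = (11 - (2)·1.714 - (-2)·-0.600) / (5) = 1.274

(1.143, 1.148, 1.274)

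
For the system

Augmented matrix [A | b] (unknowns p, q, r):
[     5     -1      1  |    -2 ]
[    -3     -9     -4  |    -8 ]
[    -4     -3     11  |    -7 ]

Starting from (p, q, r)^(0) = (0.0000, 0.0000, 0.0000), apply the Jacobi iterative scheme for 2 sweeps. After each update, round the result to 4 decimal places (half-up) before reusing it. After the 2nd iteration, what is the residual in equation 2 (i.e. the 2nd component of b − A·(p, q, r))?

1.3036

Iteration 1:
  p = (-2 - (-1)·0.0000 - (1)·0.0000) / (5) = -0.4000
  q = (-8 - (-3)·0.0000 - (-4)·0.0000) / (-9) = 0.8889
  r = (-7 - (-4)·0.0000 - (-3)·0.0000) / (11) = -0.6364
Iteration 2:
  p = (-2 - (-1)·0.8889 - (1)·-0.6364) / (5) = -0.0949
  q = (-8 - (-3)·-0.4000 - (-4)·-0.6364) / (-9) = 1.3051
  r = (-7 - (-4)·-0.4000 - (-3)·0.8889) / (11) = -0.5394
Residual b − A·x = (0.3190, 1.3036, 2.4691)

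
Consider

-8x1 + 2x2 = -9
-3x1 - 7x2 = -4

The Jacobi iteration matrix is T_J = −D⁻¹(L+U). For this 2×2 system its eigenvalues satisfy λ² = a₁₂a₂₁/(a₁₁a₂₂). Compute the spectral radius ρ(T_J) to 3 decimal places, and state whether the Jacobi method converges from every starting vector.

0.327

a₁₂a₂₁/(a₁₁a₂₂) = (2)·(-3) / ((-8)·(-7)) = -0.107143
ρ = √|-0.107143| = √0.107143 = 0.327
ρ < 1, so Jacobi converges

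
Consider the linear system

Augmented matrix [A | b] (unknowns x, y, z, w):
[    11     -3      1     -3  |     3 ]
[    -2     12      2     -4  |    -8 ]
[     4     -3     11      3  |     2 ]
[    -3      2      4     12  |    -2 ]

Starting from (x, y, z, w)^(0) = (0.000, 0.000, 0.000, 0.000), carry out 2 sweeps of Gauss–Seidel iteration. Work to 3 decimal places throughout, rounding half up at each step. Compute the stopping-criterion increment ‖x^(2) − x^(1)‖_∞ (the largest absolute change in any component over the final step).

0.152

Iteration 1:
  x = (3 - (-3)·0.000 - (1)·0.000 - (-3)·0.000) / (11) = 0.273
  y = (-8 - (-2)·0.273 - (2)·0.000 - (-4)·0.000) / (12) = -0.621
  z = (2 - (4)·0.273 - (-3)·-0.621 - (3)·0.000) / (11) = -0.087
  w = (-2 - (-3)·0.273 - (2)·-0.621 - (4)·-0.087) / (12) = 0.034
Iteration 2:
  x = (3 - (-3)·-0.621 - (1)·-0.087 - (-3)·0.034) / (11) = 0.121
  y = (-8 - (-2)·0.121 - (2)·-0.087 - (-4)·0.034) / (12) = -0.621
  z = (2 - (4)·0.121 - (-3)·-0.621 - (3)·0.034) / (11) = -0.041
  w = (-2 - (-3)·0.121 - (2)·-0.621 - (4)·-0.041) / (12) = -0.019
Change: (-0.152, 0.000, 0.046, -0.053) → max |·| = 0.152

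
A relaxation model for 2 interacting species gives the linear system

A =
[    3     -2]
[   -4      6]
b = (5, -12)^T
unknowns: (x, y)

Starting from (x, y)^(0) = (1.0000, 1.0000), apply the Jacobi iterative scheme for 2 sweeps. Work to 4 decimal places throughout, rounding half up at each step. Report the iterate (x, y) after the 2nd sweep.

(0.7778, -0.4445)

Iteration 1:
  x = (5 - (-2)·1.0000) / (3) = 2.3333
  y = (-12 - (-4)·1.0000) / (6) = -1.3333
Iteration 2:
  x = (5 - (-2)·-1.3333) / (3) = 0.7778
  y = (-12 - (-4)·2.3333) / (6) = -0.4445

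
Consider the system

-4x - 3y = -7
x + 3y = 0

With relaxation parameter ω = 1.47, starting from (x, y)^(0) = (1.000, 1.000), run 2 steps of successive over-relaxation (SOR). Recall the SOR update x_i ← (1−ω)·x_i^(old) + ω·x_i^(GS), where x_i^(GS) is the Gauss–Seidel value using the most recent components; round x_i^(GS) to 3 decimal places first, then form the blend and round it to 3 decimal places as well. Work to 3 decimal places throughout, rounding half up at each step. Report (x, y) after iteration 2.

Iteration 1:
  x: GS value = (-7 - (-3)·1.000) / (-4) = 1.000;  x ← (1−ω)·1.000 + ω·1.000 = 1.000
  y: GS value = (0 - (1)·1.000) / (3) = -0.333;  y ← (1−ω)·1.000 + ω·-0.333 = -0.960
Iteration 2:
  x: GS value = (-7 - (-3)·-0.960) / (-4) = 2.470;  x ← (1−ω)·1.000 + ω·2.470 = 3.161
  y: GS value = (0 - (1)·3.161) / (3) = -1.054;  y ← (1−ω)·-0.960 + ω·-1.054 = -1.098

(3.161, -1.098)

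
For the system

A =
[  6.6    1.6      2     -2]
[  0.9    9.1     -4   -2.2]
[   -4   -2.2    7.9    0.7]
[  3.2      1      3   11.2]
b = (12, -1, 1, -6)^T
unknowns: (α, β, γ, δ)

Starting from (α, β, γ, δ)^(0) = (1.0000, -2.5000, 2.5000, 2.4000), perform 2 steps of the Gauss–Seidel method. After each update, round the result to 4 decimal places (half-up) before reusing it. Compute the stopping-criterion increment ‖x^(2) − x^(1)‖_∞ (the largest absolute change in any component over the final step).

Iteration 1:
  α = (12 - (1.6)·-2.5000 - (2)·2.5000 - (-2)·2.4000) / (6.6) = 2.3939
  β = (-1 - (0.9)·2.3939 - (-4)·2.5000 - (-2.2)·2.4000) / (9.1) = 1.3325
  γ = (1 - (-4)·2.3939 - (-2.2)·1.3325 - (0.7)·2.4000) / (7.9) = 1.4971
  δ = (-6 - (3.2)·2.3939 - (1)·1.3325 - (3)·1.4971) / (11.2) = -1.7397
Iteration 2:
  α = (12 - (1.6)·1.3325 - (2)·1.4971 - (-2)·-1.7397) / (6.6) = 0.5143
  β = (-1 - (0.9)·0.5143 - (-4)·1.4971 - (-2.2)·-1.7397) / (9.1) = 0.0767
  γ = (1 - (-4)·0.5143 - (-2.2)·0.0767 - (0.7)·-1.7397) / (7.9) = 0.5625
  δ = (-6 - (3.2)·0.5143 - (1)·0.0767 - (3)·0.5625) / (11.2) = -0.8402
Change: (-1.8796, -1.2558, -0.9346, 0.8995) → max |·| = 1.8796

1.8796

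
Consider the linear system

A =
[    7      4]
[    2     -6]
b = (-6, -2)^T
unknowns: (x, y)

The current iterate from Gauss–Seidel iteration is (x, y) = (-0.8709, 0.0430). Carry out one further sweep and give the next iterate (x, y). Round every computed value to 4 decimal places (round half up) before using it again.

(-0.8817, 0.0394)

One sweep:
  x = (-6 - (4)·0.0430) / (7) = -0.8817
  y = (-2 - (2)·-0.8817) / (-6) = 0.0394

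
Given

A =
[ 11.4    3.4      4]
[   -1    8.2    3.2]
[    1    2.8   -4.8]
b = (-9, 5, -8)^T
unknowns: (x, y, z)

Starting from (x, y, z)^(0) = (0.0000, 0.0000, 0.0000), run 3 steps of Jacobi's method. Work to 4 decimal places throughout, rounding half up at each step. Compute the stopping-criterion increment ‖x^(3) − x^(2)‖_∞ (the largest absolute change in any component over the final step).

Iteration 1:
  x = (-9 - (3.4)·0.0000 - (4)·0.0000) / (11.4) = -0.7895
  y = (5 - (-1)·0.0000 - (3.2)·0.0000) / (8.2) = 0.6098
  z = (-8 - (1)·0.0000 - (2.8)·0.0000) / (-4.8) = 1.6667
Iteration 2:
  x = (-9 - (3.4)·0.6098 - (4)·1.6667) / (11.4) = -1.5562
  y = (5 - (-1)·-0.7895 - (3.2)·1.6667) / (8.2) = -0.1369
  z = (-8 - (1)·-0.7895 - (2.8)·0.6098) / (-4.8) = 1.8579
Iteration 3:
  x = (-9 - (3.4)·-0.1369 - (4)·1.8579) / (11.4) = -1.4005
  y = (5 - (-1)·-1.5562 - (3.2)·1.8579) / (8.2) = -0.3051
  z = (-8 - (1)·-1.5562 - (2.8)·-0.1369) / (-4.8) = 1.2626
Change: (0.1557, -0.1682, -0.5953) → max |·| = 0.5953

0.5953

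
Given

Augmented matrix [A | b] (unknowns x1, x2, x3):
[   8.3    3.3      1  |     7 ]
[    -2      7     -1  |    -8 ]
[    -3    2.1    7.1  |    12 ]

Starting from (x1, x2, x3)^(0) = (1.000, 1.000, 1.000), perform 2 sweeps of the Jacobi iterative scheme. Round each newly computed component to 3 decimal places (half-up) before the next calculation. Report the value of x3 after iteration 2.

Iteration 1:
  x1 = (7 - (3.3)·1.000 - (1)·1.000) / (8.3) = 0.325
  x2 = (-8 - (-2)·1.000 - (-1)·1.000) / (7) = -0.714
  x3 = (12 - (-3)·1.000 - (2.1)·1.000) / (7.1) = 1.817
Iteration 2:
  x1 = (7 - (3.3)·-0.714 - (1)·1.817) / (8.3) = 0.908
  x2 = (-8 - (-2)·0.325 - (-1)·1.817) / (7) = -0.790
  x3 = (12 - (-3)·0.325 - (2.1)·-0.714) / (7.1) = 2.039

2.039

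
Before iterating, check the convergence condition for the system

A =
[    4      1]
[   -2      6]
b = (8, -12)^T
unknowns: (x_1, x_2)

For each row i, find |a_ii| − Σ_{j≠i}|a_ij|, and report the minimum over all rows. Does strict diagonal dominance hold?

row 1: |4| − (1) = 3
row 2: |6| − (2) = 4
minimum over rows = 3 → strictly diagonally dominant (convergence guaranteed)

3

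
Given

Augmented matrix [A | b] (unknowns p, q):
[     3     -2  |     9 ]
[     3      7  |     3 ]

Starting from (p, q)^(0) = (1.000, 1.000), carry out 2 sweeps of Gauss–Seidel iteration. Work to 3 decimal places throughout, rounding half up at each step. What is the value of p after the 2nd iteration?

2.238

Iteration 1:
  p = (9 - (-2)·1.000) / (3) = 3.667
  q = (3 - (3)·3.667) / (7) = -1.143
Iteration 2:
  p = (9 - (-2)·-1.143) / (3) = 2.238
  q = (3 - (3)·2.238) / (7) = -0.531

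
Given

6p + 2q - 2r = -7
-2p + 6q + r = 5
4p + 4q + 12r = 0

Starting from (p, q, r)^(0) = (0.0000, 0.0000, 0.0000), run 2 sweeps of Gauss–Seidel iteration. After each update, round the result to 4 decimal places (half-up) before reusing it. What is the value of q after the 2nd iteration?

Iteration 1:
  p = (-7 - (2)·0.0000 - (-2)·0.0000) / (6) = -1.1667
  q = (5 - (-2)·-1.1667 - (1)·0.0000) / (6) = 0.4444
  r = (0 - (4)·-1.1667 - (4)·0.4444) / (12) = 0.2408
Iteration 2:
  p = (-7 - (2)·0.4444 - (-2)·0.2408) / (6) = -1.2345
  q = (5 - (-2)·-1.2345 - (1)·0.2408) / (6) = 0.3817
  r = (0 - (4)·-1.2345 - (4)·0.3817) / (12) = 0.2843

0.3817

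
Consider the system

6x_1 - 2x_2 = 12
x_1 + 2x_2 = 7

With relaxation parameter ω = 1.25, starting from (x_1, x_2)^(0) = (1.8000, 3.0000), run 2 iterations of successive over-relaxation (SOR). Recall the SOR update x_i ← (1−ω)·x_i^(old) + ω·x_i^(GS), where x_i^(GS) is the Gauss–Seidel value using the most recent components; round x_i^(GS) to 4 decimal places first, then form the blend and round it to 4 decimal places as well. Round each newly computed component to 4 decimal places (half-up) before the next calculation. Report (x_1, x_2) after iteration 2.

(2.3260, 2.5306)

Iteration 1:
  x_1: GS value = (12 - (-2)·3.0000) / (6) = 3.0000;  x_1 ← (1−ω)·1.8000 + ω·3.0000 = 3.3000
  x_2: GS value = (7 - (1)·3.3000) / (2) = 1.8500;  x_2 ← (1−ω)·3.0000 + ω·1.8500 = 1.5625
Iteration 2:
  x_1: GS value = (12 - (-2)·1.5625) / (6) = 2.5208;  x_1 ← (1−ω)·3.3000 + ω·2.5208 = 2.3260
  x_2: GS value = (7 - (1)·2.3260) / (2) = 2.3370;  x_2 ← (1−ω)·1.5625 + ω·2.3370 = 2.5306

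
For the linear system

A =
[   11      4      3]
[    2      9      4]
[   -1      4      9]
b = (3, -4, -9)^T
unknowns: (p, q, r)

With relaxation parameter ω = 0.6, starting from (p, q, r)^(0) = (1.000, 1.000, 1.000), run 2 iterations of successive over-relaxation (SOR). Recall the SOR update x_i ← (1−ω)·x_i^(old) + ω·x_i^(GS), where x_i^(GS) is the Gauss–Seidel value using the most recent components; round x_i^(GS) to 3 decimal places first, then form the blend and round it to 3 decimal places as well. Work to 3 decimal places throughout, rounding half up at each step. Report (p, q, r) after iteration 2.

Iteration 1:
  p: GS value = (3 - (4)·1.000 - (3)·1.000) / (11) = -0.364;  p ← (1−ω)·1.000 + ω·-0.364 = 0.182
  q: GS value = (-4 - (2)·0.182 - (4)·1.000) / (9) = -0.929;  q ← (1−ω)·1.000 + ω·-0.929 = -0.157
  r: GS value = (-9 - (-1)·0.182 - (4)·-0.157) / (9) = -0.910;  r ← (1−ω)·1.000 + ω·-0.910 = -0.146
Iteration 2:
  p: GS value = (3 - (4)·-0.157 - (3)·-0.146) / (11) = 0.370;  p ← (1−ω)·0.182 + ω·0.370 = 0.295
  q: GS value = (-4 - (2)·0.295 - (4)·-0.146) / (9) = -0.445;  q ← (1−ω)·-0.157 + ω·-0.445 = -0.330
  r: GS value = (-9 - (-1)·0.295 - (4)·-0.330) / (9) = -0.821;  r ← (1−ω)·-0.146 + ω·-0.821 = -0.551

(0.295, -0.330, -0.551)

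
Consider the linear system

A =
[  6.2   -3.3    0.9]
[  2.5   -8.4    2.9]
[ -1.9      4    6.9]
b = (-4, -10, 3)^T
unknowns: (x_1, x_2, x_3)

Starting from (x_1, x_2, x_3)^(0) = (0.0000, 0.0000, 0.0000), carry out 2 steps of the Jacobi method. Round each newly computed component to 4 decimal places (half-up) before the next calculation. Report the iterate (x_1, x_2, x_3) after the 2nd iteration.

Iteration 1:
  x_1 = (-4 - (-3.3)·0.0000 - (0.9)·0.0000) / (6.2) = -0.6452
  x_2 = (-10 - (2.5)·0.0000 - (2.9)·0.0000) / (-8.4) = 1.1905
  x_3 = (3 - (-1.9)·0.0000 - (4)·0.0000) / (6.9) = 0.4348
Iteration 2:
  x_1 = (-4 - (-3.3)·1.1905 - (0.9)·0.4348) / (6.2) = -0.0746
  x_2 = (-10 - (2.5)·-0.6452 - (2.9)·0.4348) / (-8.4) = 1.1486
  x_3 = (3 - (-1.9)·-0.6452 - (4)·1.1905) / (6.9) = -0.4330

(-0.0746, 1.1486, -0.4330)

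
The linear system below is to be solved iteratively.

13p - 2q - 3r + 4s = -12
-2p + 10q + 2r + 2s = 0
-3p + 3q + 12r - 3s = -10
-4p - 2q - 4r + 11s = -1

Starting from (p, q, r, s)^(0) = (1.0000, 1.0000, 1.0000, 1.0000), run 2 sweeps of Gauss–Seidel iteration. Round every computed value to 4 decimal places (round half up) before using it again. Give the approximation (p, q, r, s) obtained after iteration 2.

(-0.9337, 0.0917, -1.2745, -0.8772)

Iteration 1:
  p = (-12 - (-2)·1.0000 - (-3)·1.0000 - (4)·1.0000) / (13) = -0.8462
  q = (0 - (-2)·-0.8462 - (2)·1.0000 - (2)·1.0000) / (10) = -0.5692
  r = (-10 - (-3)·-0.8462 - (3)·-0.5692 - (-3)·1.0000) / (12) = -0.6526
  s = (-1 - (-4)·-0.8462 - (-2)·-0.5692 - (-4)·-0.6526) / (11) = -0.7394
Iteration 2:
  p = (-12 - (-2)·-0.5692 - (-3)·-0.6526 - (4)·-0.7394) / (13) = -0.9337
  q = (0 - (-2)·-0.9337 - (2)·-0.6526 - (2)·-0.7394) / (10) = 0.0917
  r = (-10 - (-3)·-0.9337 - (3)·0.0917 - (-3)·-0.7394) / (12) = -1.2745
  s = (-1 - (-4)·-0.9337 - (-2)·0.0917 - (-4)·-1.2745) / (11) = -0.8772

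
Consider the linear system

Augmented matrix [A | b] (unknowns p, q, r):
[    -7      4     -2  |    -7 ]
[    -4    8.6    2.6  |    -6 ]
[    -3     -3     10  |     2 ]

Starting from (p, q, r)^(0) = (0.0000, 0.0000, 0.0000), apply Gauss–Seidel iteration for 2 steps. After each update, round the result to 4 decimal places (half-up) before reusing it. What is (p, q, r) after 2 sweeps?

(0.7442, -0.4816, 0.2788)

Iteration 1:
  p = (-7 - (4)·0.0000 - (-2)·0.0000) / (-7) = 1.0000
  q = (-6 - (-4)·1.0000 - (2.6)·0.0000) / (8.6) = -0.2326
  r = (2 - (-3)·1.0000 - (-3)·-0.2326) / (10) = 0.4302
Iteration 2:
  p = (-7 - (4)·-0.2326 - (-2)·0.4302) / (-7) = 0.7442
  q = (-6 - (-4)·0.7442 - (2.6)·0.4302) / (8.6) = -0.4816
  r = (2 - (-3)·0.7442 - (-3)·-0.4816) / (10) = 0.2788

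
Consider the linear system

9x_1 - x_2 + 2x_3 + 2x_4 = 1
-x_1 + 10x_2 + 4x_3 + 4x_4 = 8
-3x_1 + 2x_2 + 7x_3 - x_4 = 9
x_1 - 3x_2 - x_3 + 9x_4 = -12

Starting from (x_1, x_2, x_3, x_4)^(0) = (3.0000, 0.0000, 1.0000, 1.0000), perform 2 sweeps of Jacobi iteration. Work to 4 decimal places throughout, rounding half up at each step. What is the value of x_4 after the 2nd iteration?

Iteration 1:
  x_1 = (1 - (-1)·0.0000 - (2)·1.0000 - (2)·1.0000) / (9) = -0.3333
  x_2 = (8 - (-1)·3.0000 - (4)·1.0000 - (4)·1.0000) / (10) = 0.3000
  x_3 = (9 - (-3)·3.0000 - (2)·0.0000 - (-1)·1.0000) / (7) = 2.7143
  x_4 = (-12 - (1)·3.0000 - (-3)·0.0000 - (-1)·1.0000) / (9) = -1.5556
Iteration 2:
  x_1 = (1 - (-1)·0.3000 - (2)·2.7143 - (2)·-1.5556) / (9) = -0.1130
  x_2 = (8 - (-1)·-0.3333 - (4)·2.7143 - (4)·-1.5556) / (10) = 0.3032
  x_3 = (9 - (-3)·-0.3333 - (2)·0.3000 - (-1)·-1.5556) / (7) = 0.8349
  x_4 = (-12 - (1)·-0.3333 - (-3)·0.3000 - (-1)·2.7143) / (9) = -0.8947

-0.8947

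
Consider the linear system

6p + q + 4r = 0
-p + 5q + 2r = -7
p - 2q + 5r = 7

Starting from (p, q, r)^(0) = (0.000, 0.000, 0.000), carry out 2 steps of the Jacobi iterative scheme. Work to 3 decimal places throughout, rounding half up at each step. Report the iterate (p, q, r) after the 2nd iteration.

Iteration 1:
  p = (0 - (1)·0.000 - (4)·0.000) / (6) = 0.000
  q = (-7 - (-1)·0.000 - (2)·0.000) / (5) = -1.400
  r = (7 - (1)·0.000 - (-2)·0.000) / (5) = 1.400
Iteration 2:
  p = (0 - (1)·-1.400 - (4)·1.400) / (6) = -0.700
  q = (-7 - (-1)·0.000 - (2)·1.400) / (5) = -1.960
  r = (7 - (1)·0.000 - (-2)·-1.400) / (5) = 0.840

(-0.700, -1.960, 0.840)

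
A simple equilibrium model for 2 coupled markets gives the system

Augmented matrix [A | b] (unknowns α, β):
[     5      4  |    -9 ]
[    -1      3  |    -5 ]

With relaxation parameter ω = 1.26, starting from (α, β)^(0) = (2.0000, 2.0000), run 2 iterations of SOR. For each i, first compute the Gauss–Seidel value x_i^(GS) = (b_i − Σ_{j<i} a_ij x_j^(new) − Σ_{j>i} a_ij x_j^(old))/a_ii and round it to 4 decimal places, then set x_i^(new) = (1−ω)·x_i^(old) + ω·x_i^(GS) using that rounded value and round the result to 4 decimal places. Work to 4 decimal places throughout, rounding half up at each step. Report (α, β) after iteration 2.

Iteration 1:
  α: GS value = (-9 - (4)·2.0000) / (5) = -3.4000;  α ← (1−ω)·2.0000 + ω·-3.4000 = -4.8040
  β: GS value = (-5 - (-1)·-4.8040) / (3) = -3.2680;  β ← (1−ω)·2.0000 + ω·-3.2680 = -4.6377
Iteration 2:
  α: GS value = (-9 - (4)·-4.6377) / (5) = 1.9102;  α ← (1−ω)·-4.8040 + ω·1.9102 = 3.6559
  β: GS value = (-5 - (-1)·3.6559) / (3) = -0.4480;  β ← (1−ω)·-4.6377 + ω·-0.4480 = 0.6413

(3.6559, 0.6413)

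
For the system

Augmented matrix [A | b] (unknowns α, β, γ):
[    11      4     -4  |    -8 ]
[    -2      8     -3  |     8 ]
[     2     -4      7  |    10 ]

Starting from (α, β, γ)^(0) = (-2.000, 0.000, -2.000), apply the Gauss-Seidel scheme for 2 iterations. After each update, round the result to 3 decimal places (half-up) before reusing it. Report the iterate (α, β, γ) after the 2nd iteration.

Iteration 1:
  α = (-8 - (4)·0.000 - (-4)·-2.000) / (11) = -1.455
  β = (8 - (-2)·-1.455 - (-3)·-2.000) / (8) = -0.114
  γ = (10 - (2)·-1.455 - (-4)·-0.114) / (7) = 1.779
Iteration 2:
  α = (-8 - (4)·-0.114 - (-4)·1.779) / (11) = -0.039
  β = (8 - (-2)·-0.039 - (-3)·1.779) / (8) = 1.657
  γ = (10 - (2)·-0.039 - (-4)·1.657) / (7) = 2.387

(-0.039, 1.657, 2.387)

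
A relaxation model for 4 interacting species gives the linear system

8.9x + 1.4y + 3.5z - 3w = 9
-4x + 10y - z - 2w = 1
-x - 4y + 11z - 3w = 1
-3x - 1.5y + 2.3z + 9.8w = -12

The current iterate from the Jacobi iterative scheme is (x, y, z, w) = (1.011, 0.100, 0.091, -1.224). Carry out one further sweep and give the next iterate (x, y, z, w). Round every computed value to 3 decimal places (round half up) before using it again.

(0.547, 0.269, -0.115, -0.921)

One sweep:
  x = (9 - (1.4)·0.100 - (3.5)·0.091 - (-3)·-1.224) / (8.9) = 0.547
  y = (1 - (-4)·1.011 - (-1)·0.091 - (-2)·-1.224) / (10) = 0.269
  z = (1 - (-1)·1.011 - (-4)·0.100 - (-3)·-1.224) / (11) = -0.115
  w = (-12 - (-3)·1.011 - (-1.5)·0.100 - (2.3)·0.091) / (9.8) = -0.921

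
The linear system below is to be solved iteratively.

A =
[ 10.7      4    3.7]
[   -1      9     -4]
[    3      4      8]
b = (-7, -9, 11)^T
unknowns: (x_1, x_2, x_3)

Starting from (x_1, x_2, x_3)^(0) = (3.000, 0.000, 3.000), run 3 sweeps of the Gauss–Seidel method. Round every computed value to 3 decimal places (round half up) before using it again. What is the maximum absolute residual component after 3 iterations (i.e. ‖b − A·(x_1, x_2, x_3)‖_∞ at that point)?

0.313

Iteration 1:
  x_1 = (-7 - (4)·0.000 - (3.7)·3.000) / (10.7) = -1.692
  x_2 = (-9 - (-1)·-1.692 - (-4)·3.000) / (9) = 0.145
  x_3 = (11 - (3)·-1.692 - (4)·0.145) / (8) = 1.937
Iteration 2:
  x_1 = (-7 - (4)·0.145 - (3.7)·1.937) / (10.7) = -1.378
  x_2 = (-9 - (-1)·-1.378 - (-4)·1.937) / (9) = -0.292
  x_3 = (11 - (3)·-1.378 - (4)·-0.292) / (8) = 2.038
Iteration 3:
  x_1 = (-7 - (4)·-0.292 - (3.7)·2.038) / (10.7) = -1.250
  x_2 = (-9 - (-1)·-1.250 - (-4)·2.038) / (9) = -0.233
  x_3 = (11 - (3)·-1.250 - (4)·-0.233) / (8) = 1.960
Residual b − A·x = (0.055, -0.313, 0.002); ∞-norm = 0.313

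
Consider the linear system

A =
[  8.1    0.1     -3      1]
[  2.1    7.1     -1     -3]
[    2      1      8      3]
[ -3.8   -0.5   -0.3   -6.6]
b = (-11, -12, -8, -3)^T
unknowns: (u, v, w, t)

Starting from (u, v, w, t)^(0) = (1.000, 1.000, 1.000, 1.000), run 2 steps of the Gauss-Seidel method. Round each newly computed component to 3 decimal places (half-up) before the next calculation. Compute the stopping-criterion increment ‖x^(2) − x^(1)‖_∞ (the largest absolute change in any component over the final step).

0.743

Iteration 1:
  u = (-11 - (0.1)·1.000 - (-3)·1.000 - (1)·1.000) / (8.1) = -1.123
  v = (-12 - (2.1)·-1.123 - (-1)·1.000 - (-3)·1.000) / (7.1) = -0.795
  w = (-8 - (2)·-1.123 - (1)·-0.795 - (3)·1.000) / (8) = -0.995
  t = (-3 - (-3.8)·-1.123 - (-0.5)·-0.795 - (-0.3)·-0.995) / (-6.6) = 1.207
Iteration 2:
  u = (-11 - (0.1)·-0.795 - (-3)·-0.995 - (1)·1.207) / (8.1) = -1.866
  v = (-12 - (2.1)·-1.866 - (-1)·-0.995 - (-3)·1.207) / (7.1) = -0.768
  w = (-8 - (2)·-1.866 - (1)·-0.768 - (3)·1.207) / (8) = -0.890
  t = (-3 - (-3.8)·-1.866 - (-0.5)·-0.768 - (-0.3)·-0.890) / (-6.6) = 1.628
Change: (-0.743, 0.027, 0.105, 0.421) → max |·| = 0.743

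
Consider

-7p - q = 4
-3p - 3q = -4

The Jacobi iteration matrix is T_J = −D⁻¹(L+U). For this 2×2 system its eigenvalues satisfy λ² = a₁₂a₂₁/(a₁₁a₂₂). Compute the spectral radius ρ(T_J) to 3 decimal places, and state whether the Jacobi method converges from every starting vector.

a₁₂a₂₁/(a₁₁a₂₂) = (-1)·(-3) / ((-7)·(-3)) = 0.142857
ρ = √|0.142857| = √0.142857 = 0.378
ρ < 1, so Jacobi converges

0.378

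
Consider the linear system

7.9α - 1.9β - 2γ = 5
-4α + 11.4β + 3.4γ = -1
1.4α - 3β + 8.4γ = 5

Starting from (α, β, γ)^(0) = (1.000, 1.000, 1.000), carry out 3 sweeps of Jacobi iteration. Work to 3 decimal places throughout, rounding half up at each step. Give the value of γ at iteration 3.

0.484

Iteration 1:
  α = (5 - (-1.9)·1.000 - (-2)·1.000) / (7.9) = 1.127
  β = (-1 - (-4)·1.000 - (3.4)·1.000) / (11.4) = -0.035
  γ = (5 - (1.4)·1.000 - (-3)·1.000) / (8.4) = 0.786
Iteration 2:
  α = (5 - (-1.9)·-0.035 - (-2)·0.786) / (7.9) = 0.823
  β = (-1 - (-4)·1.127 - (3.4)·0.786) / (11.4) = 0.073
  γ = (5 - (1.4)·1.127 - (-3)·-0.035) / (8.4) = 0.395
Iteration 3:
  α = (5 - (-1.9)·0.073 - (-2)·0.395) / (7.9) = 0.750
  β = (-1 - (-4)·0.823 - (3.4)·0.395) / (11.4) = 0.083
  γ = (5 - (1.4)·0.823 - (-3)·0.073) / (8.4) = 0.484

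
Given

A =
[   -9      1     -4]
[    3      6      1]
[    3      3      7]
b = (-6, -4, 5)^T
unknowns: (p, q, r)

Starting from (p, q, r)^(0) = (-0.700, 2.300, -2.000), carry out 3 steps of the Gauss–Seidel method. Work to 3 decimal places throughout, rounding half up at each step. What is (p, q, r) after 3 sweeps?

(0.137, -0.896, 1.040)

Iteration 1:
  p = (-6 - (1)·2.300 - (-4)·-2.000) / (-9) = 1.811
  q = (-4 - (3)·1.811 - (1)·-2.000) / (6) = -1.239
  r = (5 - (3)·1.811 - (3)·-1.239) / (7) = 0.469
Iteration 2:
  p = (-6 - (1)·-1.239 - (-4)·0.469) / (-9) = 0.321
  q = (-4 - (3)·0.321 - (1)·0.469) / (6) = -0.905
  r = (5 - (3)·0.321 - (3)·-0.905) / (7) = 0.965
Iteration 3:
  p = (-6 - (1)·-0.905 - (-4)·0.965) / (-9) = 0.137
  q = (-4 - (3)·0.137 - (1)·0.965) / (6) = -0.896
  r = (5 - (3)·0.137 - (3)·-0.896) / (7) = 1.040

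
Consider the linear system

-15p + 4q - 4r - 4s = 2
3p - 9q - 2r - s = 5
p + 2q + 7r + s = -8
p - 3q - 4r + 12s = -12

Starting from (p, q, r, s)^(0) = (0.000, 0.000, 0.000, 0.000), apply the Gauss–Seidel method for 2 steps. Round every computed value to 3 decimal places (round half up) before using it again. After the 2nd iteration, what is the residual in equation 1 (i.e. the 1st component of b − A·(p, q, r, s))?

-1.837

Iteration 1:
  p = (2 - (4)·0.000 - (-4)·0.000 - (-4)·0.000) / (-15) = -0.133
  q = (5 - (3)·-0.133 - (-2)·0.000 - (-1)·0.000) / (-9) = -0.600
  r = (-8 - (1)·-0.133 - (2)·-0.600 - (1)·0.000) / (7) = -0.952
  s = (-12 - (1)·-0.133 - (-3)·-0.600 - (-4)·-0.952) / (12) = -1.456
Iteration 2:
  p = (2 - (4)·-0.600 - (-4)·-0.952 - (-4)·-1.456) / (-15) = 0.349
  q = (5 - (3)·0.349 - (-2)·-0.952 - (-1)·-1.456) / (-9) = -0.066
  r = (-8 - (1)·0.349 - (2)·-0.066 - (1)·-1.456) / (7) = -0.966
  s = (-12 - (1)·0.349 - (-3)·-0.066 - (-4)·-0.966) / (12) = -1.368
Residual b − A·x = (-1.837, 0.059, -0.087, 0.005)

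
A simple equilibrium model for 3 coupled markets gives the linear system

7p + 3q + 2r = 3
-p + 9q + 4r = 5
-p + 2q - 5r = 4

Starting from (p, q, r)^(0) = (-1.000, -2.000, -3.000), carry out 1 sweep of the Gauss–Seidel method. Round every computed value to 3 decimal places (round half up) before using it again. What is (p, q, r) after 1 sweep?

Iteration 1:
  p = (3 - (3)·-2.000 - (2)·-3.000) / (7) = 2.143
  q = (5 - (-1)·2.143 - (4)·-3.000) / (9) = 2.127
  r = (4 - (-1)·2.143 - (2)·2.127) / (-5) = -0.378

(2.143, 2.127, -0.378)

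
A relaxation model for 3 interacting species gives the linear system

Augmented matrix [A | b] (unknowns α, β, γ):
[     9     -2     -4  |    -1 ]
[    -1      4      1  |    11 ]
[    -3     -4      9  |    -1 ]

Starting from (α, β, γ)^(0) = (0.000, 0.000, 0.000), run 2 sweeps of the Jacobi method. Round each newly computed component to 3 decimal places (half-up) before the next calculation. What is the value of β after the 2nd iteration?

2.750

Iteration 1:
  α = (-1 - (-2)·0.000 - (-4)·0.000) / (9) = -0.111
  β = (11 - (-1)·0.000 - (1)·0.000) / (4) = 2.750
  γ = (-1 - (-3)·0.000 - (-4)·0.000) / (9) = -0.111
Iteration 2:
  α = (-1 - (-2)·2.750 - (-4)·-0.111) / (9) = 0.451
  β = (11 - (-1)·-0.111 - (1)·-0.111) / (4) = 2.750
  γ = (-1 - (-3)·-0.111 - (-4)·2.750) / (9) = 1.074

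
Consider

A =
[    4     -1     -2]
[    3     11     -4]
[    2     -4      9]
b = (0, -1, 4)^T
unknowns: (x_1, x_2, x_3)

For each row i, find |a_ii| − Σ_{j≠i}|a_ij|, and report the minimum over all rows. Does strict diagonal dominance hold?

1

row 1: |4| − (1+2) = 1
row 2: |11| − (3+4) = 4
row 3: |9| − (2+4) = 3
minimum over rows = 1 → strictly diagonally dominant (convergence guaranteed)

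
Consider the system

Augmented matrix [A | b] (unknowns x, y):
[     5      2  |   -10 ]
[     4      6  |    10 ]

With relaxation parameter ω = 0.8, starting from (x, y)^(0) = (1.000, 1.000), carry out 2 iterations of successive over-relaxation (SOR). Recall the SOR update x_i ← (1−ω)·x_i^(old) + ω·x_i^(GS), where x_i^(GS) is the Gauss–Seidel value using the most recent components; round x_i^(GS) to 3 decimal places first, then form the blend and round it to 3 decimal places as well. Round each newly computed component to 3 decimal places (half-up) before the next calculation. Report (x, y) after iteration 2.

(-2.728, 3.278)

Iteration 1:
  x: GS value = (-10 - (2)·1.000) / (5) = -2.400;  x ← (1−ω)·1.000 + ω·-2.400 = -1.720
  y: GS value = (10 - (4)·-1.720) / (6) = 2.813;  y ← (1−ω)·1.000 + ω·2.813 = 2.450
Iteration 2:
  x: GS value = (-10 - (2)·2.450) / (5) = -2.980;  x ← (1−ω)·-1.720 + ω·-2.980 = -2.728
  y: GS value = (10 - (4)·-2.728) / (6) = 3.485;  y ← (1−ω)·2.450 + ω·3.485 = 3.278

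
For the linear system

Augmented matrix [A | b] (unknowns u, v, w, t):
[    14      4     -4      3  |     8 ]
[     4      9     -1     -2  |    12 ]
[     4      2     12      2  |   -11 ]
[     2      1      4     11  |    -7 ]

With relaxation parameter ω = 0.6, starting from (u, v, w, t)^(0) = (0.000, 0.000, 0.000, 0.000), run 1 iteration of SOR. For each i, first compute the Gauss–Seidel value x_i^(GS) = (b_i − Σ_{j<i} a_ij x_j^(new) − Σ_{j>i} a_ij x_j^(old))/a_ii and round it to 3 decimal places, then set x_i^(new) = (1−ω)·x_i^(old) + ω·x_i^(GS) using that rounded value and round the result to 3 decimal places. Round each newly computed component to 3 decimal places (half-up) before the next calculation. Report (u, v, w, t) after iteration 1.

(0.343, 0.709, -0.689, -0.308)

Iteration 1:
  u: GS value = (8 - (4)·0.000 - (-4)·0.000 - (3)·0.000) / (14) = 0.571;  u ← (1−ω)·0.000 + ω·0.571 = 0.343
  v: GS value = (12 - (4)·0.343 - (-1)·0.000 - (-2)·0.000) / (9) = 1.181;  v ← (1−ω)·0.000 + ω·1.181 = 0.709
  w: GS value = (-11 - (4)·0.343 - (2)·0.709 - (2)·0.000) / (12) = -1.149;  w ← (1−ω)·0.000 + ω·-1.149 = -0.689
  t: GS value = (-7 - (2)·0.343 - (1)·0.709 - (4)·-0.689) / (11) = -0.513;  t ← (1−ω)·0.000 + ω·-0.513 = -0.308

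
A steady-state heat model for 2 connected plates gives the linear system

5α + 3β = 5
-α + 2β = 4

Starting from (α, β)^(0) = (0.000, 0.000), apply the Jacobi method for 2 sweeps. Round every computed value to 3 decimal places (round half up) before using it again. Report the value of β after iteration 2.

Iteration 1:
  α = (5 - (3)·0.000) / (5) = 1.000
  β = (4 - (-1)·0.000) / (2) = 2.000
Iteration 2:
  α = (5 - (3)·2.000) / (5) = -0.200
  β = (4 - (-1)·1.000) / (2) = 2.500

2.500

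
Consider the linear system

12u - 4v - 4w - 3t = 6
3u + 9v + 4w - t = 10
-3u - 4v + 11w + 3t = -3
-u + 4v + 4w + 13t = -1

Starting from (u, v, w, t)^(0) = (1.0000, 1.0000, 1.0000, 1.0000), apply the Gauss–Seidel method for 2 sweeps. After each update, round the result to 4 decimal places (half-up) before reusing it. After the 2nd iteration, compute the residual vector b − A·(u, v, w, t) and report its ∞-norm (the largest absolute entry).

2.6225

Iteration 1:
  u = (6 - (-4)·1.0000 - (-4)·1.0000 - (-3)·1.0000) / (12) = 1.4167
  v = (10 - (3)·1.4167 - (4)·1.0000 - (-1)·1.0000) / (9) = 0.3055
  w = (-3 - (-3)·1.4167 - (-4)·0.3055 - (3)·1.0000) / (11) = -0.0480
  t = (-1 - (-1)·1.4167 - (4)·0.3055 - (4)·-0.0480) / (13) = -0.0472
Iteration 2:
  u = (6 - (-4)·0.3055 - (-4)·-0.0480 - (-3)·-0.0472) / (12) = 0.5740
  v = (10 - (3)·0.5740 - (4)·-0.0480 - (-1)·-0.0472) / (9) = 0.9359
  w = (-3 - (-3)·0.5740 - (-4)·0.9359 - (3)·-0.0472) / (11) = 0.2370
  t = (-1 - (-1)·0.5740 - (4)·0.9359 - (4)·0.2370) / (13) = -0.3937
Residual b − A·x = (2.6225, -1.4868, 1.0397, 0.0005); ∞-norm = 2.6225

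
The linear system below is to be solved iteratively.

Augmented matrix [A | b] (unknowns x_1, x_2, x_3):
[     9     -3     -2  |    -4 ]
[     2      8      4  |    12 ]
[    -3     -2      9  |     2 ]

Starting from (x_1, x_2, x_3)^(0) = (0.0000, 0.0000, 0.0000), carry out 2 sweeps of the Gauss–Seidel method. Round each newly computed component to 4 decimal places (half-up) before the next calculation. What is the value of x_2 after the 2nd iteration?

1.2368

Iteration 1:
  x_1 = (-4 - (-3)·0.0000 - (-2)·0.0000) / (9) = -0.4444
  x_2 = (12 - (2)·-0.4444 - (4)·0.0000) / (8) = 1.6111
  x_3 = (2 - (-3)·-0.4444 - (-2)·1.6111) / (9) = 0.4321
Iteration 2:
  x_1 = (-4 - (-3)·1.6111 - (-2)·0.4321) / (9) = 0.1886
  x_2 = (12 - (2)·0.1886 - (4)·0.4321) / (8) = 1.2368
  x_3 = (2 - (-3)·0.1886 - (-2)·1.2368) / (9) = 0.5599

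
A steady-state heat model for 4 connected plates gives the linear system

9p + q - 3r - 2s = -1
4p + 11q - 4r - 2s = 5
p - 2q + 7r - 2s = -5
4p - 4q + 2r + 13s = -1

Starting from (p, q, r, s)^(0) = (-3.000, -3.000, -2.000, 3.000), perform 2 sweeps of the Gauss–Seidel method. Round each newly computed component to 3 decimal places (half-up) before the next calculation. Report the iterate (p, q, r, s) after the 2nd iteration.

Iteration 1:
  p = (-1 - (1)·-3.000 - (-3)·-2.000 - (-2)·3.000) / (9) = 0.222
  q = (5 - (4)·0.222 - (-4)·-2.000 - (-2)·3.000) / (11) = 0.192
  r = (-5 - (1)·0.222 - (-2)·0.192 - (-2)·3.000) / (7) = 0.166
  s = (-1 - (4)·0.222 - (-4)·0.192 - (2)·0.166) / (13) = -0.112
Iteration 2:
  p = (-1 - (1)·0.192 - (-3)·0.166 - (-2)·-0.112) / (9) = -0.102
  q = (5 - (4)·-0.102 - (-4)·0.166 - (-2)·-0.112) / (11) = 0.532
  r = (-5 - (1)·-0.102 - (-2)·0.532 - (-2)·-0.112) / (7) = -0.580
  s = (-1 - (4)·-0.102 - (-4)·0.532 - (2)·-0.580) / (13) = 0.207

(-0.102, 0.532, -0.580, 0.207)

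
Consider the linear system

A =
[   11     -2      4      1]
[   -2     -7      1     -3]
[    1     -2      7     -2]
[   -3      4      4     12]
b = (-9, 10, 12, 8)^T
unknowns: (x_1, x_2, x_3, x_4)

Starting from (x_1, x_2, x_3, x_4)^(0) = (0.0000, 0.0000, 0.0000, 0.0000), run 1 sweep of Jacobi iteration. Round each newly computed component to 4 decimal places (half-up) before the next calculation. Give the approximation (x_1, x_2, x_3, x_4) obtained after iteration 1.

Iteration 1:
  x_1 = (-9 - (-2)·0.0000 - (4)·0.0000 - (1)·0.0000) / (11) = -0.8182
  x_2 = (10 - (-2)·0.0000 - (1)·0.0000 - (-3)·0.0000) / (-7) = -1.4286
  x_3 = (12 - (1)·0.0000 - (-2)·0.0000 - (-2)·0.0000) / (7) = 1.7143
  x_4 = (8 - (-3)·0.0000 - (4)·0.0000 - (4)·0.0000) / (12) = 0.6667

(-0.8182, -1.4286, 1.7143, 0.6667)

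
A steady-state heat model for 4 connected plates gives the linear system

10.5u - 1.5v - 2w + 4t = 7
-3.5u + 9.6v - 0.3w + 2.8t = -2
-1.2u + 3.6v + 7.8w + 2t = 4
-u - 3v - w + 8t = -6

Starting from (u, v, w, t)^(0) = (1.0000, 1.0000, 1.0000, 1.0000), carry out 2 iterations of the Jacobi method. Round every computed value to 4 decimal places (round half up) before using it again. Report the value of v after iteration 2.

Iteration 1:
  u = (7 - (-1.5)·1.0000 - (-2)·1.0000 - (4)·1.0000) / (10.5) = 0.6190
  v = (-2 - (-3.5)·1.0000 - (-0.3)·1.0000 - (2.8)·1.0000) / (9.6) = -0.1042
  w = (4 - (-1.2)·1.0000 - (3.6)·1.0000 - (2)·1.0000) / (7.8) = -0.0513
  t = (-6 - (-1)·1.0000 - (-3)·1.0000 - (-1)·1.0000) / (8) = -0.1250
Iteration 2:
  u = (7 - (-1.5)·-0.1042 - (-2)·-0.0513 - (4)·-0.1250) / (10.5) = 0.6896
  v = (-2 - (-3.5)·0.6190 - (-0.3)·-0.0513 - (2.8)·-0.1250) / (9.6) = 0.0522
  w = (4 - (-1.2)·0.6190 - (3.6)·-0.1042 - (2)·-0.1250) / (7.8) = 0.6882
  t = (-6 - (-1)·0.6190 - (-3)·-0.1042 - (-1)·-0.0513) / (8) = -0.7181

0.0522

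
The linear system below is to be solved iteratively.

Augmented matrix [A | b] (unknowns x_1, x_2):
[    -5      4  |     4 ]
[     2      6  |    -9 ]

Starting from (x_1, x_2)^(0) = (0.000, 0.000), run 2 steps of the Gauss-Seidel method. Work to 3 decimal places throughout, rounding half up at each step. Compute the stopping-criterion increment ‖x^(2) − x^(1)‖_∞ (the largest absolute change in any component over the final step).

0.986

Iteration 1:
  x_1 = (4 - (4)·0.000) / (-5) = -0.800
  x_2 = (-9 - (2)·-0.800) / (6) = -1.233
Iteration 2:
  x_1 = (4 - (4)·-1.233) / (-5) = -1.786
  x_2 = (-9 - (2)·-1.786) / (6) = -0.905
Change: (-0.986, 0.328) → max |·| = 0.986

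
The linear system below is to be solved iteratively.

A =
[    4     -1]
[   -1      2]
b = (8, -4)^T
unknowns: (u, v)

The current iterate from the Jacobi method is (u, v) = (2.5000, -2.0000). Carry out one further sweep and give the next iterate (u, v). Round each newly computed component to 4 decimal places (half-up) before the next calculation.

One sweep:
  u = (8 - (-1)·-2.0000) / (4) = 1.5000
  v = (-4 - (-1)·2.5000) / (2) = -0.7500

(1.5000, -0.7500)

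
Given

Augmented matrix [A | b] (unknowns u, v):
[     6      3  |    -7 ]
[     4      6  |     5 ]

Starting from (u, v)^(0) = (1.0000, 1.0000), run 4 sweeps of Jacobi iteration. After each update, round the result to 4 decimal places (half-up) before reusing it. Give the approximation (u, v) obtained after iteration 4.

(-2.0000, 2.2593)

Iteration 1:
  u = (-7 - (3)·1.0000) / (6) = -1.6667
  v = (5 - (4)·1.0000) / (6) = 0.1667
Iteration 2:
  u = (-7 - (3)·0.1667) / (6) = -1.2500
  v = (5 - (4)·-1.6667) / (6) = 1.9445
Iteration 3:
  u = (-7 - (3)·1.9445) / (6) = -2.1389
  v = (5 - (4)·-1.2500) / (6) = 1.6667
Iteration 4:
  u = (-7 - (3)·1.6667) / (6) = -2.0000
  v = (5 - (4)·-2.1389) / (6) = 2.2593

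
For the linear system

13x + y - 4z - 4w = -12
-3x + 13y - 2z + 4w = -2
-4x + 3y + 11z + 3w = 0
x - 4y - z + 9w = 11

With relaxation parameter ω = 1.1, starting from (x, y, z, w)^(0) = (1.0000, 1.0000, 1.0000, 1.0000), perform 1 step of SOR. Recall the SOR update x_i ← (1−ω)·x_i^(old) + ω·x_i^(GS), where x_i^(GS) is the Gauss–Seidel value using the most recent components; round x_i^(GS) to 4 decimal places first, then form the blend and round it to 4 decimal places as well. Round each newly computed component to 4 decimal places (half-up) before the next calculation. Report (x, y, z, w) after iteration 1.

Iteration 1:
  x: GS value = (-12 - (1)·1.0000 - (-4)·1.0000 - (-4)·1.0000) / (13) = -0.3846;  x ← (1−ω)·1.0000 + ω·-0.3846 = -0.5231
  y: GS value = (-2 - (-3)·-0.5231 - (-2)·1.0000 - (4)·1.0000) / (13) = -0.4284;  y ← (1−ω)·1.0000 + ω·-0.4284 = -0.5712
  z: GS value = (0 - (-4)·-0.5231 - (3)·-0.5712 - (3)·1.0000) / (11) = -0.3072;  z ← (1−ω)·1.0000 + ω·-0.3072 = -0.4379
  w: GS value = (11 - (1)·-0.5231 - (-4)·-0.5712 - (-1)·-0.4379) / (9) = 0.9778;  w ← (1−ω)·1.0000 + ω·0.9778 = 0.9756

(-0.5231, -0.5712, -0.4379, 0.9756)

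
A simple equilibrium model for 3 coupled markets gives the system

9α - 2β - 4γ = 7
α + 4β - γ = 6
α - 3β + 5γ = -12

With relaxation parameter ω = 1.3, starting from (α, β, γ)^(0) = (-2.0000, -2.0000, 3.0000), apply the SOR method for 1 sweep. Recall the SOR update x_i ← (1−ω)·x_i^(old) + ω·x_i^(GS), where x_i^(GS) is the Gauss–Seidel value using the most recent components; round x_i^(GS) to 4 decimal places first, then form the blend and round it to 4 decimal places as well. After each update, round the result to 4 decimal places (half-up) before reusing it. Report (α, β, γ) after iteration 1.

Iteration 1:
  α: GS value = (7 - (-2)·-2.0000 - (-4)·3.0000) / (9) = 1.6667;  α ← (1−ω)·-2.0000 + ω·1.6667 = 2.7667
  β: GS value = (6 - (1)·2.7667 - (-1)·3.0000) / (4) = 1.5583;  β ← (1−ω)·-2.0000 + ω·1.5583 = 2.6258
  γ: GS value = (-12 - (1)·2.7667 - (-3)·2.6258) / (5) = -1.3779;  γ ← (1−ω)·3.0000 + ω·-1.3779 = -2.6913

(2.7667, 2.6258, -2.6913)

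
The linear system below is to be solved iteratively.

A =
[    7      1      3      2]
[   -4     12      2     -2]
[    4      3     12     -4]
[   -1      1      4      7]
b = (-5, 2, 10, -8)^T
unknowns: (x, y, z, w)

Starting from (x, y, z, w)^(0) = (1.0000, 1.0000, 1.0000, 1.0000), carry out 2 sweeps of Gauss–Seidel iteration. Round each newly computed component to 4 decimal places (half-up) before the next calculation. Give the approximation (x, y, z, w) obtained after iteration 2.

Iteration 1:
  x = (-5 - (1)·1.0000 - (3)·1.0000 - (2)·1.0000) / (7) = -1.5714
  y = (2 - (-4)·-1.5714 - (2)·1.0000 - (-2)·1.0000) / (12) = -0.3571
  z = (10 - (4)·-1.5714 - (3)·-0.3571 - (-4)·1.0000) / (12) = 1.7797
  w = (-8 - (-1)·-1.5714 - (1)·-0.3571 - (4)·1.7797) / (7) = -2.3333
Iteration 2:
  x = (-5 - (1)·-0.3571 - (3)·1.7797 - (2)·-2.3333) / (7) = -0.7593
  y = (2 - (-4)·-0.7593 - (2)·1.7797 - (-2)·-2.3333) / (12) = -0.7719
  z = (10 - (4)·-0.7593 - (3)·-0.7719 - (-4)·-2.3333) / (12) = 0.5016
  w = (-8 - (-1)·-0.7593 - (1)·-0.7719 - (4)·0.5016) / (7) = -1.4277

(-0.7593, -0.7719, 0.5016, -1.4277)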